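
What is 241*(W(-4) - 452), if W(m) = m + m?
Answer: -110860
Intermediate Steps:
W(m) = 2*m
241*(W(-4) - 452) = 241*(2*(-4) - 452) = 241*(-8 - 452) = 241*(-460) = -110860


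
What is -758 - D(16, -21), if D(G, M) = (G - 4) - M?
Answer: -791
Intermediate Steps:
D(G, M) = -4 + G - M (D(G, M) = (-4 + G) - M = -4 + G - M)
-758 - D(16, -21) = -758 - (-4 + 16 - 1*(-21)) = -758 - (-4 + 16 + 21) = -758 - 33 = -791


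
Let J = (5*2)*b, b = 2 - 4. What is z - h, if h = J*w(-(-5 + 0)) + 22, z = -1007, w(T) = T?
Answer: -929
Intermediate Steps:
b = -2
J = -20 (J = (5*2)*(-2) = 10*(-2) = -20)
h = -78 (h = -(-20)*(-5 + 0) + 22 = -(-20)*(-5) + 22 = -20*5 + 22 = -100 + 22 = -78)
z - h = -1007 - 1*(-78) = -1007 + 78 = -929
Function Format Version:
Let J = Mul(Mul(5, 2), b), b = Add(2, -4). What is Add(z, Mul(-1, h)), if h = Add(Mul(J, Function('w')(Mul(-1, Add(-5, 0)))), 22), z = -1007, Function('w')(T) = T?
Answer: -929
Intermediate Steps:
b = -2
J = -20 (J = Mul(Mul(5, 2), -2) = Mul(10, -2) = -20)
h = -78 (h = Add(Mul(-20, Mul(-1, Add(-5, 0))), 22) = Add(Mul(-20, Mul(-1, -5)), 22) = Add(Mul(-20, 5), 22) = Add(-100, 22) = -78)
Add(z, Mul(-1, h)) = Add(-1007, Mul(-1, -78)) = Add(-1007, 78) = -929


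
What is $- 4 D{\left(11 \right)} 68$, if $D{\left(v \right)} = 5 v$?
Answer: $-14960$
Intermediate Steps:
$- 4 D{\left(11 \right)} 68 = - 4 \cdot 5 \cdot 11 \cdot 68 = \left(-4\right) 55 \cdot 68 = \left(-220\right) 68 = -14960$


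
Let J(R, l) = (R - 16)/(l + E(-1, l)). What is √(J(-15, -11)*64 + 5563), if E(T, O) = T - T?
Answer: √694947/11 ≈ 75.785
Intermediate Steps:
E(T, O) = 0
J(R, l) = (-16 + R)/l (J(R, l) = (R - 16)/(l + 0) = (-16 + R)/l)
√(J(-15, -11)*64 + 5563) = √(((-16 - 15)/(-11))*64 + 5563) = √(-1/11*(-31)*64 + 5563) = √((31/11)*64 + 5563) = √(1984/11 + 5563) = √(63177/11) = √694947/11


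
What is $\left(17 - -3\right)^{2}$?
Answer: $400$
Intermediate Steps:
$\left(17 - -3\right)^{2} = \left(17 + 3\right)^{2} = 20^{2} = 400$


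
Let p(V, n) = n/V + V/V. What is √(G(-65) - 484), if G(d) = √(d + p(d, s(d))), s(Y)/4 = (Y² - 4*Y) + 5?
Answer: √(-81796 + 26*I*√14378)/13 ≈ 0.41918 + 22.004*I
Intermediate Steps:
s(Y) = 20 - 16*Y + 4*Y² (s(Y) = 4*((Y² - 4*Y) + 5) = 4*(5 + Y² - 4*Y) = 20 - 16*Y + 4*Y²)
p(V, n) = 1 + n/V (p(V, n) = n/V + 1 = 1 + n/V)
G(d) = √(d + (20 - 15*d + 4*d²)/d) (G(d) = √(d + (d + (20 - 16*d + 4*d²))/d) = √(d + (20 - 15*d + 4*d²)/d))
√(G(-65) - 484) = √(√(-15 + 5*(-65) + 20/(-65)) - 484) = √(√(-15 - 325 + 20*(-1/65)) - 484) = √(√(-15 - 325 - 4/13) - 484) = √(√(-4424/13) - 484) = √(2*I*√14378/13 - 484) = √(-484 + 2*I*√14378/13)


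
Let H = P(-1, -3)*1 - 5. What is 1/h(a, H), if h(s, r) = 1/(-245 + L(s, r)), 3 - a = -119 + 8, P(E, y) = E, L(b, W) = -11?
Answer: -256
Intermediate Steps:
a = 114 (a = 3 - (-119 + 8) = 3 - 1*(-111) = 3 + 111 = 114)
H = -6 (H = -1*1 - 5 = -1 - 5 = -6)
h(s, r) = -1/256 (h(s, r) = 1/(-245 - 11) = 1/(-256) = -1/256)
1/h(a, H) = 1/(-1/256) = -256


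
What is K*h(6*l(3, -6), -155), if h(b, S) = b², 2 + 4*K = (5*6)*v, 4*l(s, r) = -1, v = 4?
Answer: 531/8 ≈ 66.375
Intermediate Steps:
l(s, r) = -¼ (l(s, r) = (¼)*(-1) = -¼)
K = 59/2 (K = -½ + ((5*6)*4)/4 = -½ + (30*4)/4 = -½ + (¼)*120 = -½ + 30 = 59/2 ≈ 29.500)
K*h(6*l(3, -6), -155) = 59*(6*(-¼))²/2 = 59*(-3/2)²/2 = (59/2)*(9/4) = 531/8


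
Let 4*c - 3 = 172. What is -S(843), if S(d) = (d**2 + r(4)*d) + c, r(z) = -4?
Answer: -2829283/4 ≈ -7.0732e+5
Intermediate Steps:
c = 175/4 (c = 3/4 + (1/4)*172 = 3/4 + 43 = 175/4 ≈ 43.750)
S(d) = 175/4 + d**2 - 4*d (S(d) = (d**2 - 4*d) + 175/4 = 175/4 + d**2 - 4*d)
-S(843) = -(175/4 + 843**2 - 4*843) = -(175/4 + 710649 - 3372) = -1*2829283/4 = -2829283/4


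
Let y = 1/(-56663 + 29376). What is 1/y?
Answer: -27287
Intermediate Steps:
y = -1/27287 (y = 1/(-27287) = -1/27287 ≈ -3.6647e-5)
1/y = 1/(-1/27287) = -27287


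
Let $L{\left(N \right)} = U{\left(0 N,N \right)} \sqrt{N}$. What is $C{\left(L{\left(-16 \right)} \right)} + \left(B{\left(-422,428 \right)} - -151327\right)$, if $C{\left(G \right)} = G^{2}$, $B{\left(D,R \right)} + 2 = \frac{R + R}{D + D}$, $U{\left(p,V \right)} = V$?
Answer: $\frac{31065105}{211} \approx 1.4723 \cdot 10^{5}$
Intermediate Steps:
$L{\left(N \right)} = N^{\frac{3}{2}}$ ($L{\left(N \right)} = N \sqrt{N} = N^{\frac{3}{2}}$)
$B{\left(D,R \right)} = -2 + \frac{R}{D}$ ($B{\left(D,R \right)} = -2 + \frac{R + R}{D + D} = -2 + \frac{2 R}{2 D} = -2 + 2 R \frac{1}{2 D} = -2 + \frac{R}{D}$)
$C{\left(L{\left(-16 \right)} \right)} + \left(B{\left(-422,428 \right)} - -151327\right) = \left(\left(-16\right)^{\frac{3}{2}}\right)^{2} - \left(-151325 + \frac{214}{211}\right) = \left(- 64 i\right)^{2} + \left(\left(-2 + 428 \left(- \frac{1}{422}\right)\right) + 151327\right) = -4096 + \left(\left(-2 - \frac{214}{211}\right) + 151327\right) = -4096 + \left(- \frac{636}{211} + 151327\right) = -4096 + \frac{31929361}{211} = \frac{31065105}{211}$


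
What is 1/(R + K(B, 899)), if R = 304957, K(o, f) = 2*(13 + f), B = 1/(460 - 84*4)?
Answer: 1/306781 ≈ 3.2597e-6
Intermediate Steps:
B = 1/124 (B = 1/(460 - 336) = 1/124 ≈ 0.0080645)
K(o, f) = 26 + 2*f
1/(R + K(B, 899)) = 1/(304957 + (26 + 2*899)) = 1/(304957 + (26 + 1798)) = 1/(304957 + 1824) = 1/306781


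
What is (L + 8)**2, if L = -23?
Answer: 225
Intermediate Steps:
(L + 8)**2 = (-23 + 8)**2 = (-15)**2 = 225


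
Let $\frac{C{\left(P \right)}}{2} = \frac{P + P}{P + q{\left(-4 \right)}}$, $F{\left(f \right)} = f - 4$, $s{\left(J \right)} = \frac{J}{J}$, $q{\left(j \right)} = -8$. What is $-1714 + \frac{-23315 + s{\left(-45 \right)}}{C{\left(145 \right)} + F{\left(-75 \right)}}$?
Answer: $- \frac{14362484}{10243} \approx -1402.2$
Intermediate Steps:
$s{\left(J \right)} = 1$
$F{\left(f \right)} = -4 + f$
$C{\left(P \right)} = \frac{4 P}{-8 + P}$ ($C{\left(P \right)} = 2 \frac{P + P}{P - 8} = 2 \frac{2 P}{-8 + P} = \frac{4 P}{-8 + P}$)
$-1714 + \frac{-23315 + s{\left(-45 \right)}}{C{\left(145 \right)} + F{\left(-75 \right)}} = -1714 + \frac{-23315 + 1}{4 \cdot 145 \frac{1}{-8 + 145} - 79} = -1714 - \frac{23314}{4 \cdot 145 \cdot \frac{1}{137} - 79} = -1714 - \frac{23314}{\frac{580}{137} - 79} = -1714 - \frac{23314}{- \frac{10243}{137}} = -1714 - - \frac{3194018}{10243} = -1714 + \frac{3194018}{10243} = - \frac{14362484}{10243}$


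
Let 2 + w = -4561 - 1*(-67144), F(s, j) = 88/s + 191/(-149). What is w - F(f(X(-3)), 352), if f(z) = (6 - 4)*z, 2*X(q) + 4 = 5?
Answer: 9311648/149 ≈ 62494.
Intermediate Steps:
X(q) = 1/2 (X(q) = -2 + (1/2)*5 = -2 + 5/2 = 1/2)
f(z) = 2*z
F(s, j) = -191/149 + 88/s (F(s, j) = 88/s + 191*(-1/149) = 88/s - 191/149 = -191/149 + 88/s)
w = 62581 (w = -2 + (-4561 - 1*(-67144)) = -2 + (-4561 + 67144) = -2 + 62583 = 62581)
w - F(f(X(-3)), 352) = 62581 - (-191/149 + 88/((2*(1/2)))) = 62581 - (-191/149 + 88/1) = 62581 - (-191/149 + 88*1) = 62581 - (-191/149 + 88) = 62581 - 1*12921/149 = 62581 - 12921/149 = 9311648/149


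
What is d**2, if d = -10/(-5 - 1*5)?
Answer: 1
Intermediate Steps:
d = 1 (d = -10/(-5 - 5) = -10/(-10) = -10*(-1/10) = 1)
d**2 = 1**2 = 1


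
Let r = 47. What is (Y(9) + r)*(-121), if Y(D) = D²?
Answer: -15488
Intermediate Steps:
(Y(9) + r)*(-121) = (9² + 47)*(-121) = (81 + 47)*(-121) = 128*(-121) = -15488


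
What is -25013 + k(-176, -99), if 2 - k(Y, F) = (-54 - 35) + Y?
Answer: -24746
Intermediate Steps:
k(Y, F) = 91 - Y (k(Y, F) = 2 - ((-54 - 35) + Y) = 2 - (-89 + Y) = 2 + (89 - Y) = 91 - Y)
-25013 + k(-176, -99) = -25013 + (91 - 1*(-176)) = -25013 + (91 + 176) = -25013 + 267 = -24746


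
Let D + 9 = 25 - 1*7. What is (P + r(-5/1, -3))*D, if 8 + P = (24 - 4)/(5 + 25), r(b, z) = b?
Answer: -111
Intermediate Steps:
P = -22/3 (P = -8 + (24 - 4)/(5 + 25) = -8 + 20/30 = -8 + 20*(1/30) = -8 + ⅔ = -22/3 ≈ -7.3333)
D = 9 (D = -9 + (25 - 1*7) = -9 + (25 - 7) = -9 + 18 = 9)
(P + r(-5/1, -3))*D = (-22/3 - 5/1)*9 = (-22/3 - 5*1)*9 = (-22/3 - 5)*9 = -37/3*9 = -111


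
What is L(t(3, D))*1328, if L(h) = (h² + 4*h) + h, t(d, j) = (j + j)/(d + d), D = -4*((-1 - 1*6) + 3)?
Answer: 658688/9 ≈ 73188.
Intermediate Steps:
D = 16 (D = -4*((-1 - 6) + 3) = -4*(-7 + 3) = -4*(-4) = 16)
t(d, j) = j/d (t(d, j) = (2*j)/((2*d)) = (2*j)*(1/(2*d)) = j/d)
L(h) = h² + 5*h
L(t(3, D))*1328 = ((16/3)*(5 + 16/3))*1328 = ((16*(⅓))*(5 + 16*(⅓)))*1328 = (16*(5 + 16/3)/3)*1328 = ((16/3)*(31/3))*1328 = (496/9)*1328 = 658688/9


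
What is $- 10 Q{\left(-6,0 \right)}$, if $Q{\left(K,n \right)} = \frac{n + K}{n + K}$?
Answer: $-10$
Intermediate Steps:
$Q{\left(K,n \right)} = 1$ ($Q{\left(K,n \right)} = \frac{K + n}{K + n} = 1$)
$- 10 Q{\left(-6,0 \right)} = \left(-10\right) 1 = -10$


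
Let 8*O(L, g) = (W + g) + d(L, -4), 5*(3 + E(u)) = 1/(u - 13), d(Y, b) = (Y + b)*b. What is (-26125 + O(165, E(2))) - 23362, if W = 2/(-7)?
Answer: -38167293/770 ≈ -49568.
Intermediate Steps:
d(Y, b) = b*(Y + b)
E(u) = -3 + 1/(5*(-13 + u)) (E(u) = -3 + 1/(5*(u - 13)) = -3 + 1/(5*(-13 + u)))
W = -2/7 (W = -⅐*2 = -2/7 ≈ -0.28571)
O(L, g) = 55/28 - L/2 + g/8 (O(L, g) = ((-2/7 + g) - 4*(L - 4))/8 = ((-2/7 + g) - 4*(-4 + L))/8 = ((-2/7 + g) + (16 - 4*L))/8 = (110/7 + g - 4*L)/8 = 55/28 - L/2 + g/8)
(-26125 + O(165, E(2))) - 23362 = (-26125 + (55/28 - ½*165 + ((196 - 15*2)/(5*(-13 + 2)))/8)) - 23362 = (-26125 + (55/28 - 165/2 + ((⅕)*(196 - 30)/(-11))/8)) - 23362 = (-26125 + (55/28 - 165/2 + ((⅕)*(-1/11)*166)/8)) - 23362 = (-26125 + (55/28 - 165/2 + (⅛)*(-166/55))) - 23362 = (-26125 + (55/28 - 165/2 - 83/220)) - 23362 = (-26125 - 62303/770) - 23362 = -20178553/770 - 23362 = -38167293/770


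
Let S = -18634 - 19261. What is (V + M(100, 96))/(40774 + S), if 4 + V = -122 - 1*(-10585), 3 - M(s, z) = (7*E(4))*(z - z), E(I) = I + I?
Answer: 10462/2879 ≈ 3.6339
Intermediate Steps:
E(I) = 2*I
M(s, z) = 3 (M(s, z) = 3 - 7*(2*4)*(z - z) = 3 - 7*8*0 = 3 - 56*0 = 3 - 1*0 = 3 + 0 = 3)
S = -37895
V = 10459 (V = -4 + (-122 - 1*(-10585)) = -4 + (-122 + 10585) = -4 + 10463 = 10459)
(V + M(100, 96))/(40774 + S) = (10459 + 3)/(40774 - 37895) = 10462/2879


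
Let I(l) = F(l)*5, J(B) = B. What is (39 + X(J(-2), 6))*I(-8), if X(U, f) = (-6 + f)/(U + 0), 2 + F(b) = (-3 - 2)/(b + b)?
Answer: -5265/16 ≈ -329.06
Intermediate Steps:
F(b) = -2 - 5/(2*b) (F(b) = -2 + (-3 - 2)/(b + b) = -2 - 5*1/(2*b) = -2 - 5/(2*b))
X(U, f) = (-6 + f)/U
I(l) = -10 - 25/(2*l) (I(l) = (-2 - 5/(2*l))*5 = -10 - 25/(2*l))
(39 + X(J(-2), 6))*I(-8) = (39 + (-6 + 6)/(-2))*(-10 - 25/2/(-8)) = (39 - 1/2*0)*(-10 - 25/2*(-1/8)) = (39 + 0)*(-10 + 25/16) = 39*(-135/16) = -5265/16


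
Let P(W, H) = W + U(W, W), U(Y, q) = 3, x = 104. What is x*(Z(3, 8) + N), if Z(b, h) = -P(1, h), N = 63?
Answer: 6136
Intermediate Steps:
P(W, H) = 3 + W (P(W, H) = W + 3 = 3 + W)
Z(b, h) = -4 (Z(b, h) = -(3 + 1) = -1*4 = -4)
x*(Z(3, 8) + N) = 104*(-4 + 63) = 104*59 = 6136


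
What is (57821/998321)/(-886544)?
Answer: -863/13209783472 ≈ -6.5330e-8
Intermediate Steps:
(57821/998321)/(-886544) = (57821*(1/998321))*(-1/886544) = (57821/998321)*(-1/886544) = -863/13209783472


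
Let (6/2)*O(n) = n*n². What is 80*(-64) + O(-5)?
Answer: -15485/3 ≈ -5161.7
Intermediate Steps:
O(n) = n³/3 (O(n) = (n*n²)/3 = n³/3)
80*(-64) + O(-5) = 80*(-64) + (⅓)*(-5)³ = -5120 + (⅓)*(-125) = -5120 - 125/3 = -15485/3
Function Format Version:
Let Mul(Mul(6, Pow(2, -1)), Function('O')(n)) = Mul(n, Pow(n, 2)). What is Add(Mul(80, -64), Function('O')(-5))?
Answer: Rational(-15485, 3) ≈ -5161.7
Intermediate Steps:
Function('O')(n) = Mul(Rational(1, 3), Pow(n, 3)) (Function('O')(n) = Mul(Rational(1, 3), Mul(n, Pow(n, 2))) = Mul(Rational(1, 3), Pow(n, 3)))
Add(Mul(80, -64), Function('O')(-5)) = Add(Mul(80, -64), Mul(Rational(1, 3), Pow(-5, 3))) = Add(-5120, Mul(Rational(1, 3), -125)) = Add(-5120, Rational(-125, 3)) = Rational(-15485, 3)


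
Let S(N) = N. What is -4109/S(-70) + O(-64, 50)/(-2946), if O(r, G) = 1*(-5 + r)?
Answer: 144166/2455 ≈ 58.723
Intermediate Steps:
O(r, G) = -5 + r
-4109/S(-70) + O(-64, 50)/(-2946) = -4109/(-70) + (-5 - 64)/(-2946) = -4109*(-1/70) - 69*(-1/2946) = 587/10 + 23/982 = 144166/2455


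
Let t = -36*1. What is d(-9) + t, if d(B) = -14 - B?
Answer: -41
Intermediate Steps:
t = -36
d(-9) + t = (-14 - 1*(-9)) - 36 = (-14 + 9) - 36 = -5 - 36 = -41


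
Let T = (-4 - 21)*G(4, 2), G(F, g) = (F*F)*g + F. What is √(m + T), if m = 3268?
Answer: 8*√37 ≈ 48.662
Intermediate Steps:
G(F, g) = F + g*F² (G(F, g) = F²*g + F = g*F² + F = F + g*F²)
T = -900 (T = (-4 - 21)*(4*(1 + 4*2)) = -100*(1 + 8) = -100*9 = -25*36 = -900)
√(m + T) = √(3268 - 900) = √2368 = 8*√37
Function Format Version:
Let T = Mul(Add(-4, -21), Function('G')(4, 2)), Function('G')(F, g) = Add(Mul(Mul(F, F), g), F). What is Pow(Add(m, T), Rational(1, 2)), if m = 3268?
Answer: Mul(8, Pow(37, Rational(1, 2))) ≈ 48.662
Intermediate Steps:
Function('G')(F, g) = Add(F, Mul(g, Pow(F, 2))) (Function('G')(F, g) = Add(Mul(Pow(F, 2), g), F) = Add(Mul(g, Pow(F, 2)), F) = Add(F, Mul(g, Pow(F, 2))))
T = -900 (T = Mul(Add(-4, -21), Mul(4, Add(1, Mul(4, 2)))) = Mul(-25, Mul(4, Add(1, 8))) = Mul(-25, Mul(4, 9)) = Mul(-25, 36) = -900)
Pow(Add(m, T), Rational(1, 2)) = Pow(Add(3268, -900), Rational(1, 2)) = Pow(2368, Rational(1, 2)) = Mul(8, Pow(37, Rational(1, 2)))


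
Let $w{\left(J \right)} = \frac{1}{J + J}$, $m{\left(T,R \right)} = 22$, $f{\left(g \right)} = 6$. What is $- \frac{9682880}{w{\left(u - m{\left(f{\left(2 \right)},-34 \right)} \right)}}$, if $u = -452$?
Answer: $9179370240$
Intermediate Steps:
$w{\left(J \right)} = \frac{1}{2 J}$
$- \frac{9682880}{w{\left(u - m{\left(f{\left(2 \right)},-34 \right)} \right)}} = - \frac{9682880}{\frac{1}{2} \frac{1}{-452 - 22}} = - \frac{9682880}{\frac{1}{2} \frac{1}{-474}} = - \frac{9682880}{\frac{1}{2} \left(- \frac{1}{474}\right)} = - \frac{9682880}{- \frac{1}{948}} = \left(-9682880\right) \left(-948\right) = 9179370240$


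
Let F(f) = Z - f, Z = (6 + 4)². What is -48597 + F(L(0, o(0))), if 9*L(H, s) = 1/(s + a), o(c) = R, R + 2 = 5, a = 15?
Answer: -7856515/162 ≈ -48497.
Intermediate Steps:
R = 3 (R = -2 + 5 = 3)
o(c) = 3
Z = 100 (Z = 10² = 100)
L(H, s) = 1/(9*(15 + s)) (L(H, s) = 1/(9*(s + 15)) = 1/(9*(15 + s)))
F(f) = 100 - f
-48597 + F(L(0, o(0))) = -48597 + (100 - 1/(9*(15 + 3))) = -48597 + (100 - 1/(9*18)) = -48597 + (100 - 1*1/162) = -48597 + (100 - 1/162) = -48597 + 16199/162 = -7856515/162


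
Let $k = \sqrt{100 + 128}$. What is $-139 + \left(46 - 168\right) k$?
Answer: $-139 - 244 \sqrt{57} \approx -1981.2$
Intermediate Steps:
$k = 2 \sqrt{57}$ ($k = \sqrt{228} = 2 \sqrt{57} \approx 15.1$)
$-139 + \left(46 - 168\right) k = -139 + \left(46 - 168\right) 2 \sqrt{57} = -139 - 122 \cdot 2 \sqrt{57} = -139 - 244 \sqrt{57}$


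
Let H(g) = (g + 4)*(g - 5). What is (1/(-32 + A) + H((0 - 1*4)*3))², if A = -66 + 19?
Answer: 115412049/6241 ≈ 18493.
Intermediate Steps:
A = -47
H(g) = (-5 + g)*(4 + g) (H(g) = (4 + g)*(-5 + g) = (-5 + g)*(4 + g))
(1/(-32 + A) + H((0 - 1*4)*3))² = (1/(-32 - 47) + (-20 + ((0 - 1*4)*3)² - (0 - 1*4)*3))² = (1/(-79) + (-20 + ((0 - 4)*3)² - (0 - 4)*3))² = (-1/79 + (-20 + (-4*3)² - (-4)*3))² = (-1/79 + (-20 + (-12)² - 1*(-12)))² = (-1/79 + (-20 + 144 + 12))² = (-1/79 + 136)² = (10743/79)² = 115412049/6241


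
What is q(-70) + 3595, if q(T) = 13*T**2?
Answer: 67295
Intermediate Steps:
q(-70) + 3595 = 13*(-70)**2 + 3595 = 13*4900 + 3595 = 63700 + 3595 = 67295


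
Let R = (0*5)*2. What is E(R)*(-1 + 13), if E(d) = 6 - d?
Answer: 72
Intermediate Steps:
R = 0 (R = 0*2 = 0)
E(R)*(-1 + 13) = (6 - 1*0)*(-1 + 13) = (6 + 0)*12 = 6*12 = 72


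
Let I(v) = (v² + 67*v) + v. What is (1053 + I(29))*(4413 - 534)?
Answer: 14996214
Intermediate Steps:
I(v) = v² + 68*v
(1053 + I(29))*(4413 - 534) = (1053 + 29*(68 + 29))*(4413 - 534) = (1053 + 29*97)*3879 = (1053 + 2813)*3879 = 3866*3879 = 14996214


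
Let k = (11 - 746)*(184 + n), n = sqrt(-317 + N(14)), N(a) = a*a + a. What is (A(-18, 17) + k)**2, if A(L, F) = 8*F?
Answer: 18195286741 + 198602880*I*sqrt(107) ≈ 1.8195e+10 + 2.0544e+9*I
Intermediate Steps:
N(a) = a + a**2 (N(a) = a**2 + a = a + a**2)
n = I*sqrt(107) (n = sqrt(-317 + 14*(1 + 14)) = sqrt(-317 + 14*15) = sqrt(-317 + 210) = sqrt(-107) = I*sqrt(107) ≈ 10.344*I)
k = -135240 - 735*I*sqrt(107) (k = (11 - 746)*(184 + I*sqrt(107)) = -735*(184 + I*sqrt(107)) = -135240 - 735*I*sqrt(107) ≈ -1.3524e+5 - 7602.9*I)
(A(-18, 17) + k)**2 = (8*17 + (-135240 - 735*I*sqrt(107)))**2 = (136 + (-135240 - 735*I*sqrt(107)))**2 = (-135104 - 735*I*sqrt(107))**2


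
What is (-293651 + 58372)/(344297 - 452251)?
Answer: 21389/9814 ≈ 2.1794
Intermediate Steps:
(-293651 + 58372)/(344297 - 452251) = -235279/(-107954) = -235279*(-1/107954) = 21389/9814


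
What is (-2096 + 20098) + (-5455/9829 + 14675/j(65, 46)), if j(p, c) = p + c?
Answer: 19784159108/1091019 ≈ 18134.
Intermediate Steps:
j(p, c) = c + p
(-2096 + 20098) + (-5455/9829 + 14675/j(65, 46)) = (-2096 + 20098) + (-5455/9829 + 14675/(46 + 65)) = 18002 + (-5455*1/9829 + 14675/111) = 18002 + (-5455/9829 + 14675*(1/111)) = 18002 + (-5455/9829 + 14675/111) = 18002 + 143635070/1091019 = 19784159108/1091019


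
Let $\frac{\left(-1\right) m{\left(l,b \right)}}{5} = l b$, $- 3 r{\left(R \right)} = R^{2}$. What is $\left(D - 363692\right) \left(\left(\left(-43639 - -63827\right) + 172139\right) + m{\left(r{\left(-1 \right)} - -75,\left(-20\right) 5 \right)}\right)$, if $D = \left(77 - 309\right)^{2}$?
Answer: $- \frac{213493164508}{3} \approx -7.1164 \cdot 10^{10}$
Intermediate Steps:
$r{\left(R \right)} = - \frac{R^{2}}{3}$
$D = 53824$ ($D = \left(-232\right)^{2} = 53824$)
$m{\left(l,b \right)} = - 5 b l$ ($m{\left(l,b \right)} = - 5 l b = - 5 b l$)
$\left(D - 363692\right) \left(\left(\left(-43639 - -63827\right) + 172139\right) + m{\left(r{\left(-1 \right)} - -75,\left(-20\right) 5 \right)}\right) = \left(53824 - 363692\right) \left(\left(\left(-43639 - -63827\right) + 172139\right) - 5 \left(\left(-20\right) 5\right) \left(- \frac{\left(-1\right)^{2}}{3} - -75\right)\right) = - 309868 \left(\left(\left(-43639 + 63827\right) + 172139\right) - - 500 \left(\left(- \frac{1}{3}\right) 1 + 75\right)\right) = - 309868 \left(\left(20188 + 172139\right) - - 500 \left(- \frac{1}{3} + 75\right)\right) = - 309868 \left(192327 - \left(-500\right) \frac{224}{3}\right) = - 309868 \left(192327 + \frac{112000}{3}\right) = \left(-309868\right) \frac{688981}{3} = - \frac{213493164508}{3}$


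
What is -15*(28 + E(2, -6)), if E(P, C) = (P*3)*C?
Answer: 120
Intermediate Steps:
E(P, C) = 3*C*P (E(P, C) = (3*P)*C = 3*C*P)
-15*(28 + E(2, -6)) = -15*(28 + 3*(-6)*2) = -15*(28 - 36) = -15*(-8) = 120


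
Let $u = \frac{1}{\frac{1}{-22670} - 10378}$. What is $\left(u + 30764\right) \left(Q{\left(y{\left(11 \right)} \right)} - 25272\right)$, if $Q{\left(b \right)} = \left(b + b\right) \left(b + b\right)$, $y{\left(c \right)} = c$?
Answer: $- \frac{179411169481530392}{235269261} \approx -7.6258 \cdot 10^{8}$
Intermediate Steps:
$Q{\left(b \right)} = 4 b^{2}$ ($Q{\left(b \right)} = 2 b 2 b = 4 b^{2}$)
$u = - \frac{22670}{235269261}$ ($u = \frac{1}{- \frac{1}{22670} - 10378} = \frac{1}{- \frac{235269261}{22670}} = - \frac{22670}{235269261} \approx -9.6358 \cdot 10^{-5}$)
$\left(u + 30764\right) \left(Q{\left(y{\left(11 \right)} \right)} - 25272\right) = \left(- \frac{22670}{235269261} + 30764\right) \left(4 \cdot 11^{2} - 25272\right) = \frac{7237823522734 \left(4 \cdot 121 - 25272\right)}{235269261} = \frac{7237823522734 \left(484 - 25272\right)}{235269261} = \frac{7237823522734}{235269261} \left(-24788\right) = - \frac{179411169481530392}{235269261}$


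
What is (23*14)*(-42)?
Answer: -13524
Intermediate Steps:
(23*14)*(-42) = 322*(-42) = -13524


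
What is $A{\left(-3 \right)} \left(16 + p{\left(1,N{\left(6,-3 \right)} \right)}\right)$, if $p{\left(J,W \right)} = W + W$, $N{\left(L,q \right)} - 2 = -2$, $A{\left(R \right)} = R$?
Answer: $-48$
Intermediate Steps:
$N{\left(L,q \right)} = 0$ ($N{\left(L,q \right)} = 2 - 2 = 0$)
$p{\left(J,W \right)} = 2 W$
$A{\left(-3 \right)} \left(16 + p{\left(1,N{\left(6,-3 \right)} \right)}\right) = - 3 \left(16 + 2 \cdot 0\right) = - 3 \left(16 + 0\right) = \left(-3\right) 16 = -48$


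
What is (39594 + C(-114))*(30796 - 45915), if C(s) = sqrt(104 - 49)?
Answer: -598621686 - 15119*sqrt(55) ≈ -5.9873e+8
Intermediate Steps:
C(s) = sqrt(55)
(39594 + C(-114))*(30796 - 45915) = (39594 + sqrt(55))*(30796 - 45915) = (39594 + sqrt(55))*(-15119) = -598621686 - 15119*sqrt(55)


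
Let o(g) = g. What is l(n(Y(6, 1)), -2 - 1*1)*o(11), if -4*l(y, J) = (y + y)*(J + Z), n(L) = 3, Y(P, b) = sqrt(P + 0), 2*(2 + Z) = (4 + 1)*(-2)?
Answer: 165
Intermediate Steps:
Z = -7 (Z = -2 + ((4 + 1)*(-2))/2 = -2 + (5*(-2))/2 = -2 + (1/2)*(-10) = -2 - 5 = -7)
Y(P, b) = sqrt(P)
l(y, J) = -y*(-7 + J)/2 (l(y, J) = -(y + y)*(J - 7)/4 = -2*y*(-7 + J)/4 = -y*(-7 + J)/2)
l(n(Y(6, 1)), -2 - 1*1)*o(11) = ((1/2)*3*(7 - (-2 - 1*1)))*11 = ((1/2)*3*(7 - (-2 - 1)))*11 = ((1/2)*3*(7 - 1*(-3)))*11 = ((1/2)*3*(7 + 3))*11 = ((1/2)*3*10)*11 = 15*11 = 165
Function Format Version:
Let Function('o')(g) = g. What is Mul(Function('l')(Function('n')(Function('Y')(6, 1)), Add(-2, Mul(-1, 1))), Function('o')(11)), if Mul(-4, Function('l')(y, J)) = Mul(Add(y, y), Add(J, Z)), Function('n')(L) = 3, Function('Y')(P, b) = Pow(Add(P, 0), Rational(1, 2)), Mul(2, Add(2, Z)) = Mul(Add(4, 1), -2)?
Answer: 165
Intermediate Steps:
Z = -7 (Z = Add(-2, Mul(Rational(1, 2), Mul(Add(4, 1), -2))) = Add(-2, Mul(Rational(1, 2), Mul(5, -2))) = Add(-2, Mul(Rational(1, 2), -10)) = Add(-2, -5) = -7)
Function('Y')(P, b) = Pow(P, Rational(1, 2))
Function('l')(y, J) = Mul(Rational(-1, 2), y, Add(-7, J)) (Function('l')(y, J) = Mul(Rational(-1, 4), Mul(Add(y, y), Add(J, -7))) = Mul(Rational(-1, 4), Mul(Mul(2, y), Add(-7, J))) = Mul(Rational(-1, 4), Mul(2, y, Add(-7, J))) = Mul(Rational(-1, 2), y, Add(-7, J)))
Mul(Function('l')(Function('n')(Function('Y')(6, 1)), Add(-2, Mul(-1, 1))), Function('o')(11)) = Mul(Mul(Rational(1, 2), 3, Add(7, Mul(-1, Add(-2, Mul(-1, 1))))), 11) = Mul(Mul(Rational(1, 2), 3, Add(7, Mul(-1, Add(-2, -1)))), 11) = Mul(Mul(Rational(1, 2), 3, Add(7, Mul(-1, -3))), 11) = Mul(Mul(Rational(1, 2), 3, Add(7, 3)), 11) = Mul(Mul(Rational(1, 2), 3, 10), 11) = Mul(15, 11) = 165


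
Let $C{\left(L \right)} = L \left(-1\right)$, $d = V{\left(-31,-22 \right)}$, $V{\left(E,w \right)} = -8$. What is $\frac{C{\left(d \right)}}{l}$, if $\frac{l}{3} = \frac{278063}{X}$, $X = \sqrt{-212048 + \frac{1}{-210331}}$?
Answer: $\frac{8 i \sqrt{1042313216151251}}{58485268853} \approx 0.0044161 i$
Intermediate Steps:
$d = -8$
$X = \frac{3 i \sqrt{1042313216151251}}{210331}$ ($X = \sqrt{-212048 - \frac{1}{210331}} = \sqrt{- \frac{44600267889}{210331}} = \frac{3 i \sqrt{1042313216151251}}{210331} \approx 460.49 i$)
$C{\left(L \right)} = - L$
$l = - \frac{278063 i \sqrt{1042313216151251}}{4955585321}$ ($l = 3 \frac{278063}{\frac{3}{210331} i \sqrt{1042313216151251}} = 3 \cdot 278063 \left(- \frac{i \sqrt{1042313216151251}}{14866755963}\right) = 3 \left(- \frac{278063 i \sqrt{1042313216151251}}{14866755963}\right) = - \frac{278063 i \sqrt{1042313216151251}}{4955585321} \approx - 1811.5 i$)
$\frac{C{\left(d \right)}}{l} = \frac{\left(-1\right) \left(-8\right)}{\left(- \frac{278063}{4955585321}\right) i \sqrt{1042313216151251}} = 8 \frac{i \sqrt{1042313216151251}}{58485268853} = \frac{8 i \sqrt{1042313216151251}}{58485268853}$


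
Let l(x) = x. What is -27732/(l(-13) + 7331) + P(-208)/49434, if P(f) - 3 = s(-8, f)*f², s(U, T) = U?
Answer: -1951864675/180879006 ≈ -10.791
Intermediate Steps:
P(f) = 3 - 8*f²
-27732/(l(-13) + 7331) + P(-208)/49434 = -27732/(-13 + 7331) + (3 - 8*(-208)²)/49434 = -27732/7318 + (3 - 8*43264)*(1/49434) = -27732*1/7318 + (3 - 346112)*(1/49434) = -13866/3659 - 346109*1/49434 = -13866/3659 - 346109/49434 = -1951864675/180879006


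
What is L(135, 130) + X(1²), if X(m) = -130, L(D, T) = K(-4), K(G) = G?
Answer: -134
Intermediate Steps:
L(D, T) = -4
L(135, 130) + X(1²) = -4 - 130 = -134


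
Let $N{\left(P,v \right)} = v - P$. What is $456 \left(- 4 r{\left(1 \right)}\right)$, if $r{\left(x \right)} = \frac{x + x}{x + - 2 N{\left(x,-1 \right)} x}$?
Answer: $- \frac{3648}{5} \approx -729.6$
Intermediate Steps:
$r{\left(x \right)} = \frac{2 x}{x + x \left(2 + 2 x\right)}$ ($r{\left(x \right)} = \frac{x + x}{x + - 2 \left(-1 - x\right) x} = \frac{2 x}{x + \left(2 + 2 x\right) x} = \frac{2 x}{x + x \left(2 + 2 x\right)}$)
$456 \left(- 4 r{\left(1 \right)}\right) = 456 \left(- 4 \frac{2}{3 + 2 \cdot 1}\right) = 456 \left(- 4 \frac{2}{3 + 2}\right) = 456 \left(- 4 \cdot \frac{2}{5}\right) = 456 \left(- 4 \cdot 2 \cdot \frac{1}{5}\right) = 456 \left(\left(-4\right) \frac{2}{5}\right) = 456 \left(- \frac{8}{5}\right) = - \frac{3648}{5}$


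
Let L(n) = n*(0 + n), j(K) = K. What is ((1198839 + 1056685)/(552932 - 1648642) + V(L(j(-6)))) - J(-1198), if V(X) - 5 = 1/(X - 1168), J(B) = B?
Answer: 744789573141/620171860 ≈ 1200.9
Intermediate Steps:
L(n) = n² (L(n) = n*n = n²)
V(X) = 5 + 1/(-1168 + X) (V(X) = 5 + 1/(X - 1168) = 5 + 1/(-1168 + X))
((1198839 + 1056685)/(552932 - 1648642) + V(L(j(-6)))) - J(-1198) = ((1198839 + 1056685)/(552932 - 1648642) + (-5839 + 5*(-6)²)/(-1168 + (-6)²)) - 1*(-1198) = (2255524/(-1095710) + (-5839 + 5*36)/(-1168 + 36)) + 1198 = (2255524*(-1/1095710) + (-5839 + 180)/(-1132)) + 1198 = (-1127762/547855 - 1/1132*(-5659)) + 1198 = (-1127762/547855 + 5659/1132) + 1198 = 1823684861/620171860 + 1198 = 744789573141/620171860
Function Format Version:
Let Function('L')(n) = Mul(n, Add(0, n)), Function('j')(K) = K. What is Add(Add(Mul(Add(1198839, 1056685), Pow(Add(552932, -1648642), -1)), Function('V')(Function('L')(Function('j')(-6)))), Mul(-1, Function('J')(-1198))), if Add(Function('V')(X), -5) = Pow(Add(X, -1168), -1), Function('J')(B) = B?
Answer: Rational(744789573141, 620171860) ≈ 1200.9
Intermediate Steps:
Function('L')(n) = Pow(n, 2) (Function('L')(n) = Mul(n, n) = Pow(n, 2))
Function('V')(X) = Add(5, Pow(Add(-1168, X), -1)) (Function('V')(X) = Add(5, Pow(Add(X, -1168), -1)) = Add(5, Pow(Add(-1168, X), -1)))
Add(Add(Mul(Add(1198839, 1056685), Pow(Add(552932, -1648642), -1)), Function('V')(Function('L')(Function('j')(-6)))), Mul(-1, Function('J')(-1198))) = Add(Add(Mul(Add(1198839, 1056685), Pow(Add(552932, -1648642), -1)), Mul(Pow(Add(-1168, Pow(-6, 2)), -1), Add(-5839, Mul(5, Pow(-6, 2))))), Mul(-1, -1198)) = Add(Add(Mul(2255524, Pow(-1095710, -1)), Mul(Pow(Add(-1168, 36), -1), Add(-5839, Mul(5, 36)))), 1198) = Add(Add(Mul(2255524, Rational(-1, 1095710)), Mul(Pow(-1132, -1), Add(-5839, 180))), 1198) = Add(Add(Rational(-1127762, 547855), Mul(Rational(-1, 1132), -5659)), 1198) = Add(Add(Rational(-1127762, 547855), Rational(5659, 1132)), 1198) = Add(Rational(1823684861, 620171860), 1198) = Rational(744789573141, 620171860)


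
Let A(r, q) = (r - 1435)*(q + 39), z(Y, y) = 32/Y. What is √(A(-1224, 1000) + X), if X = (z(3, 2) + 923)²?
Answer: 2*I*√4254677/3 ≈ 1375.1*I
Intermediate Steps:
A(r, q) = (-1435 + r)*(39 + q)
X = 7845601/9 (X = (32/3 + 923)² = (2801/3)² = 7845601/9 ≈ 8.7173e+5)
√(A(-1224, 1000) + X) = √((-55965 - 1435*1000 + 39*(-1224) + 1000*(-1224)) + 7845601/9) = √((-55965 - 1435000 - 47736 - 1224000) + 7845601/9) = √(-2762701 + 7845601/9) = √(-17018708/9) = 2*I*√4254677/3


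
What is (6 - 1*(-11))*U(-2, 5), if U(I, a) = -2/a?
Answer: -34/5 ≈ -6.8000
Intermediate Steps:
(6 - 1*(-11))*U(-2, 5) = (6 - 1*(-11))*(-2/5) = (6 + 11)*(-2*⅕) = 17*(-⅖) = -34/5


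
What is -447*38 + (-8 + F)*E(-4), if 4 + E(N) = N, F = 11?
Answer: -17010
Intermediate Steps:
E(N) = -4 + N
-447*38 + (-8 + F)*E(-4) = -447*38 + (-8 + 11)*(-4 - 4) = -16986 + 3*(-8) = -16986 - 24 = -17010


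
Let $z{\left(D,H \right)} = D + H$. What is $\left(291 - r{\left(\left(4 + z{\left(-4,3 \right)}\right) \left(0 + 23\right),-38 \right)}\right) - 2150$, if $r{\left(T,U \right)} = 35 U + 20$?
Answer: $-549$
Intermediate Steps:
$r{\left(T,U \right)} = 20 + 35 U$
$\left(291 - r{\left(\left(4 + z{\left(-4,3 \right)}\right) \left(0 + 23\right),-38 \right)}\right) - 2150 = \left(291 - \left(20 + 35 \left(-38\right)\right)\right) - 2150 = \left(291 - \left(20 - 1330\right)\right) - 2150 = \left(291 - -1310\right) - 2150 = \left(291 + 1310\right) - 2150 = 1601 - 2150 = -549$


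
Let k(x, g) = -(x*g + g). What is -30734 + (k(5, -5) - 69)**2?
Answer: -29213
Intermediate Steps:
k(x, g) = -g - g*x (k(x, g) = -(g*x + g) = -(g + g*x) = -g - g*x)
-30734 + (k(5, -5) - 69)**2 = -30734 + (-1*(-5)*(1 + 5) - 69)**2 = -30734 + (-1*(-5)*6 - 69)**2 = -30734 + (30 - 69)**2 = -30734 + (-39)**2 = -30734 + 1521 = -29213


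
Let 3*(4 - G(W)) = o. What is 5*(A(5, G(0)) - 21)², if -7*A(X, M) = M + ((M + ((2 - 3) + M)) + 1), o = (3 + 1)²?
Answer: 102245/49 ≈ 2086.6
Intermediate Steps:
o = 16 (o = 4² = 16)
G(W) = -4/3 (G(W) = 4 - ⅓*16 = 4 - 16/3 = -4/3)
A(X, M) = -3*M/7 (A(X, M) = -(M + ((M + ((2 - 3) + M)) + 1))/7 = -(M + ((M + (-1 + M)) + 1))/7 = -(M + ((-1 + 2*M) + 1))/7 = -(M + 2*M)/7 = -3*M/7)
5*(A(5, G(0)) - 21)² = 5*(-3/7*(-4/3) - 21)² = 5*(4/7 - 21)² = 5*(-143/7)² = 5*(20449/49) = 102245/49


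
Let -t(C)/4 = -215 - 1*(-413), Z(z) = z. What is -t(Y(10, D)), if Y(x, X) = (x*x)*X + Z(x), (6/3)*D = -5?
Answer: 792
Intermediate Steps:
D = -5/2 (D = (½)*(-5) = -5/2 ≈ -2.5000)
Y(x, X) = x + X*x² (Y(x, X) = (x*x)*X + x = x²*X + x = X*x² + x = x + X*x²)
t(C) = -792 (t(C) = -4*(-215 - 1*(-413)) = -4*(-215 + 413) = -4*198 = -792)
-t(Y(10, D)) = -1*(-792) = 792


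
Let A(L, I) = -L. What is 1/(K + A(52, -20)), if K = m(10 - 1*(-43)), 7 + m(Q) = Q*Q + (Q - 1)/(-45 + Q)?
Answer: 2/5513 ≈ 0.00036278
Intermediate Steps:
m(Q) = -7 + Q**2 + (-1 + Q)/(-45 + Q) (m(Q) = -7 + (Q*Q + (Q - 1)/(-45 + Q)) = -7 + (Q**2 + (-1 + Q)/(-45 + Q)) = -7 + Q**2 + (-1 + Q)/(-45 + Q))
K = 5617/2 (K = (314 + (10 - 1*(-43))**3 - 45*(10 - 1*(-43))**2 - 6*(10 - 1*(-43)))/(-45 + (10 - 1*(-43))) = (314 + (10 + 43)**3 - 45*(10 + 43)**2 - 6*(10 + 43))/(-45 + (10 + 43)) = (314 + 53**3 - 45*53**2 - 6*53)/(-45 + 53) = (314 + 148877 - 45*2809 - 318)/8 = (314 + 148877 - 126405 - 318)/8 = (1/8)*22468 = 5617/2 ≈ 2808.5)
1/(K + A(52, -20)) = 1/(5617/2 - 1*52) = 1/(5617/2 - 52) = 1/(5513/2) = 2/5513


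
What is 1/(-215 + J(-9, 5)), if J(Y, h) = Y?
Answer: -1/224 ≈ -0.0044643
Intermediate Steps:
1/(-215 + J(-9, 5)) = 1/(-215 - 9) = 1/(-224) = -1/224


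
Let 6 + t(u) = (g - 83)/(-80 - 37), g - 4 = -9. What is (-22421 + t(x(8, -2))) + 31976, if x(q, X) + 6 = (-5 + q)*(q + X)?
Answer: 1117321/117 ≈ 9549.8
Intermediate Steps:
g = -5 (g = 4 - 9 = -5)
x(q, X) = -6 + (-5 + q)*(X + q) (x(q, X) = -6 + (-5 + q)*(q + X) = -6 + (-5 + q)*(X + q))
t(u) = -614/117 (t(u) = -6 + (-5 - 83)/(-80 - 37) = -6 - 88/(-117) = -6 - 88*(-1/117) = -6 + 88/117 = -614/117)
(-22421 + t(x(8, -2))) + 31976 = (-22421 - 614/117) + 31976 = -2623871/117 + 31976 = 1117321/117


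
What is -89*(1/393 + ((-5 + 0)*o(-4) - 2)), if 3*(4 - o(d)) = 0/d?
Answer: 769405/393 ≈ 1957.8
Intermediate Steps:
o(d) = 4 (o(d) = 4 - 0/d = 4 - ⅓*0 = 4 + 0 = 4)
-89*(1/393 + ((-5 + 0)*o(-4) - 2)) = -89*(1/393 + ((-5 + 0)*4 - 2)) = -89*(1/393 + (-5*4 - 2)) = -89*(1/393 + (-20 - 2)) = -89*(1/393 - 22) = -89*(-8645/393) = 769405/393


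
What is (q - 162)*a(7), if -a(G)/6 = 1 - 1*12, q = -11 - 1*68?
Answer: -15906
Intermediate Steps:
q = -79 (q = -11 - 68 = -79)
a(G) = 66 (a(G) = -6*(1 - 1*12) = -6*(1 - 12) = -6*(-11) = 66)
(q - 162)*a(7) = (-79 - 162)*66 = -241*66 = -15906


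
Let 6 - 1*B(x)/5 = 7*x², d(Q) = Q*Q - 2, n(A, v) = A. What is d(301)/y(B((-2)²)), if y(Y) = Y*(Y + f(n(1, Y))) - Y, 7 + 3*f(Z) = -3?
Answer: 271797/849590 ≈ 0.31992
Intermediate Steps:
f(Z) = -10/3 (f(Z) = -7/3 + (⅓)*(-3) = -7/3 - 1 = -10/3)
d(Q) = -2 + Q² (d(Q) = Q² - 2 = -2 + Q²)
B(x) = 30 - 35*x²
y(Y) = -Y + Y*(-10/3 + Y) (y(Y) = Y*(Y - 10/3) - Y = Y*(-10/3 + Y) - Y = -Y + Y*(-10/3 + Y))
d(301)/y(B((-2)²)) = (-2 + 301²)/(((30 - 35*((-2)²)²)*(-13 + 3*(30 - 35*((-2)²)²))/3)) = (-2 + 90601)/(((30 - 35*4²)*(-13 + 3*(30 - 35*4²))/3)) = 90599/(((30 - 35*16)*(-13 + 3*(30 - 35*16))/3)) = 90599/(((30 - 560)*(-13 + 3*(30 - 560))/3)) = 90599/(((⅓)*(-530)*(-13 + 3*(-530)))) = 90599/(((⅓)*(-530)*(-13 - 1590))) = 90599/(((⅓)*(-530)*(-1603))) = 90599/(849590/3) = 90599*(3/849590) = 271797/849590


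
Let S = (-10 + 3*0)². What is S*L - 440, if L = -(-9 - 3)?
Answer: 760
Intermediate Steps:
L = 12 (L = -1*(-12) = 12)
S = 100 (S = (-10 + 0)² = (-10)² = 100)
S*L - 440 = 100*12 - 440 = 1200 - 440 = 760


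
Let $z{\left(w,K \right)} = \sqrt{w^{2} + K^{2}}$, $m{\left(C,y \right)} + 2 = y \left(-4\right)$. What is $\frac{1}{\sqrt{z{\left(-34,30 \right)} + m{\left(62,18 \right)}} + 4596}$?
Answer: $\frac{1}{4596 + i \sqrt{74 - 2 \sqrt{514}}} \approx 0.00021758 - 2.534 \cdot 10^{-7} i$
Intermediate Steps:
$m{\left(C,y \right)} = -2 - 4 y$ ($m{\left(C,y \right)} = -2 + y \left(-4\right) = -2 - 4 y$)
$z{\left(w,K \right)} = \sqrt{K^{2} + w^{2}}$
$\frac{1}{\sqrt{z{\left(-34,30 \right)} + m{\left(62,18 \right)}} + 4596} = \frac{1}{\sqrt{\sqrt{30^{2} + \left(-34\right)^{2}} - 74} + 4596} = \frac{1}{\sqrt{\sqrt{900 + 1156} - 74} + 4596} = \frac{1}{\sqrt{\sqrt{2056} - 74} + 4596} = \frac{1}{\sqrt{2 \sqrt{514} - 74} + 4596} = \frac{1}{\sqrt{-74 + 2 \sqrt{514}} + 4596} = \frac{1}{4596 + \sqrt{-74 + 2 \sqrt{514}}}$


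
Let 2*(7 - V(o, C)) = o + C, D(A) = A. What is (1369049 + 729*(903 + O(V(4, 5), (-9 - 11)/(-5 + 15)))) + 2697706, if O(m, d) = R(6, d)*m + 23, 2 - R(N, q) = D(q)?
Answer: 4749099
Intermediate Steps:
R(N, q) = 2 - q
V(o, C) = 7 - C/2 - o/2 (V(o, C) = 7 - (o + C)/2 = 7 - (C + o)/2 = 7 + (-C/2 - o/2) = 7 - C/2 - o/2)
O(m, d) = 23 + m*(2 - d) (O(m, d) = (2 - d)*m + 23 = m*(2 - d) + 23 = 23 + m*(2 - d))
(1369049 + 729*(903 + O(V(4, 5), (-9 - 11)/(-5 + 15)))) + 2697706 = (1369049 + 729*(903 + (23 - (7 - ½*5 - ½*4)*(-2 + (-9 - 11)/(-5 + 15))))) + 2697706 = (1369049 + 729*(903 + (23 - (7 - 5/2 - 2)*(-2 - 20/10)))) + 2697706 = (1369049 + 729*(903 + (23 - 1*5/2*(-2 - 20*⅒)))) + 2697706 = (1369049 + 729*(903 + (23 - 1*5/2*(-2 - 2)))) + 2697706 = (1369049 + 729*(903 + (23 - 1*5/2*(-4)))) + 2697706 = (1369049 + 729*(903 + (23 + 10))) + 2697706 = (1369049 + 729*(903 + 33)) + 2697706 = (1369049 + 729*936) + 2697706 = (1369049 + 682344) + 2697706 = 2051393 + 2697706 = 4749099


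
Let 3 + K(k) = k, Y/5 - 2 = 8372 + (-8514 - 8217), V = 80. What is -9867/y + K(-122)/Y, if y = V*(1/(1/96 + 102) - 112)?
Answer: 809709716567/733223123200 ≈ 1.1043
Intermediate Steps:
Y = -41785 (Y = 10 + 5*(8372 + (-8514 - 8217)) = 10 + 5*(8372 - 16731) = 10 + 5*(-8359) = 10 - 41795 = -41785)
K(k) = -3 + k
y = -87737600/9793 (y = 80*(1/(1/96 + 102) - 112) = 80*(1/(9793/96) - 112) = 80*(96/9793 - 112) = 80*(-1096720/9793) = -87737600/9793 ≈ -8959.2)
-9867/y + K(-122)/Y = -9867/(-87737600/9793) + (-3 - 122)/(-41785) = -9867*(-9793/87737600) - 125*(-1/41785) = 96627531/87737600 + 25/8357 = 809709716567/733223123200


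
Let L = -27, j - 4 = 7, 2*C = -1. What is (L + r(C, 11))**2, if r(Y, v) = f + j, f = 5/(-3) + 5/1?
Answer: 1444/9 ≈ 160.44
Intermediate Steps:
C = -1/2 (C = (1/2)*(-1) = -1/2 ≈ -0.50000)
j = 11 (j = 4 + 7 = 11)
f = 10/3 (f = 5*(-1/3) + 5*1 = -5/3 + 5 = 10/3 ≈ 3.3333)
r(Y, v) = 43/3 (r(Y, v) = 10/3 + 11 = 43/3)
(L + r(C, 11))**2 = (-27 + 43/3)**2 = (-38/3)**2 = 1444/9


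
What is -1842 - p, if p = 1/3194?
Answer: -5883349/3194 ≈ -1842.0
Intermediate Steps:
p = 1/3194 ≈ 0.00031309
-1842 - p = -1842 - 1*1/3194 = -1842 - 1/3194 = -5883349/3194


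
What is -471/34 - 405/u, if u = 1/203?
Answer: -2795781/34 ≈ -82229.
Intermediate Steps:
u = 1/203 ≈ 0.0049261
-471/34 - 405/u = -471/34 - 405/1/203 = -471*1/34 - 405*203 = -471/34 - 82215 = -2795781/34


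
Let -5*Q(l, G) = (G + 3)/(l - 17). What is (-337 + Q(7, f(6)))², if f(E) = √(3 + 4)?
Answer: (16847 - √7)²/2500 ≈ 1.1349e+5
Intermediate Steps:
f(E) = √7
Q(l, G) = -(3 + G)/(5*(-17 + l)) (Q(l, G) = -(G + 3)/(5*(l - 17)) = -(3 + G)/(5*(-17 + l)))
(-337 + Q(7, f(6)))² = (-337 + (-3 - √7)/(5*(-17 + 7)))² = (-337 + (⅕)*(-3 - √7)/(-10))² = (-337 + (⅕)*(-⅒)*(-3 - √7))² = (-337 + (3/50 + √7/50))² = (-16847/50 + √7/50)²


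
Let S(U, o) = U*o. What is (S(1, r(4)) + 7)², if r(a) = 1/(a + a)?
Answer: 3249/64 ≈ 50.766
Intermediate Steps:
r(a) = 1/(2*a)
(S(1, r(4)) + 7)² = (1*((½)/4) + 7)² = (1*((½)*(¼)) + 7)² = (1*(⅛) + 7)² = (⅛ + 7)² = (57/8)² = 3249/64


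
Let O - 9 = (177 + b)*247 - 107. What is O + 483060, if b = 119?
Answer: 556074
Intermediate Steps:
O = 73014 (O = 9 + ((177 + 119)*247 - 107) = 9 + (296*247 - 107) = 9 + (73112 - 107) = 9 + 73005 = 73014)
O + 483060 = 73014 + 483060 = 556074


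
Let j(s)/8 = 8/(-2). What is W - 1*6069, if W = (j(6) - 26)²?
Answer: -2705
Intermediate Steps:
j(s) = -32 (j(s) = 8*(8/(-2)) = 8*(8*(-½)) = 8*(-4) = -32)
W = 3364 (W = (-32 - 26)² = (-58)² = 3364)
W - 1*6069 = 3364 - 1*6069 = 3364 - 6069 = -2705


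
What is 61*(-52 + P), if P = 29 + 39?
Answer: 976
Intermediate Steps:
P = 68
61*(-52 + P) = 61*(-52 + 68) = 61*16 = 976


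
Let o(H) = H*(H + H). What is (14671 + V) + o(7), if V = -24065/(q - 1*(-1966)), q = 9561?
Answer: 170218198/11527 ≈ 14767.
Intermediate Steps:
o(H) = 2*H**2 (o(H) = H*(2*H) = 2*H**2)
V = -24065/11527 (V = -24065/(9561 - 1*(-1966)) = -24065/(9561 + 1966) = -24065/11527 ≈ -2.0877)
(14671 + V) + o(7) = (14671 - 24065/11527) + 2*7**2 = 169088552/11527 + 2*49 = 169088552/11527 + 98 = 170218198/11527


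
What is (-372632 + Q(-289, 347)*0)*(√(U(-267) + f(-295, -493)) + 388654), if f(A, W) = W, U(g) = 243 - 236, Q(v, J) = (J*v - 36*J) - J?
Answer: -144824917328 - 3353688*I*√6 ≈ -1.4482e+11 - 8.2148e+6*I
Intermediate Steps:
Q(v, J) = -37*J + J*v (Q(v, J) = (-36*J + J*v) - J = -37*J + J*v)
U(g) = 7
(-372632 + Q(-289, 347)*0)*(√(U(-267) + f(-295, -493)) + 388654) = (-372632 + (347*(-37 - 289))*0)*(√(7 - 493) + 388654) = (-372632 + (347*(-326))*0)*(√(-486) + 388654) = (-372632 - 113122*0)*(9*I*√6 + 388654) = (-372632 + 0)*(388654 + 9*I*√6) = -372632*(388654 + 9*I*√6) = -144824917328 - 3353688*I*√6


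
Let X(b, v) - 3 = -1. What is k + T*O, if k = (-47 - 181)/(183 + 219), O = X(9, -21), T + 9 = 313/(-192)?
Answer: -140395/6432 ≈ -21.828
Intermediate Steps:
X(b, v) = 2 (X(b, v) = 3 - 1 = 2)
T = -2041/192 (T = -9 + 313/(-192) = -9 + 313*(-1/192) = -9 - 313/192 = -2041/192 ≈ -10.630)
O = 2
k = -38/67 (k = -228/402 = -228*1/402 = -38/67 ≈ -0.56716)
k + T*O = -38/67 - 2041/192*2 = -38/67 - 2041/96 = -140395/6432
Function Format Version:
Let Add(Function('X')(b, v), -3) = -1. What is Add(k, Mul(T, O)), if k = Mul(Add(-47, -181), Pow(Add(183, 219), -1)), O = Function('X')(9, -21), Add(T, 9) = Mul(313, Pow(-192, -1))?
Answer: Rational(-140395, 6432) ≈ -21.828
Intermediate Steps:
Function('X')(b, v) = 2 (Function('X')(b, v) = Add(3, -1) = 2)
T = Rational(-2041, 192) (T = Add(-9, Mul(313, Pow(-192, -1))) = Add(-9, Mul(313, Rational(-1, 192))) = Add(-9, Rational(-313, 192)) = Rational(-2041, 192) ≈ -10.630)
O = 2
k = Rational(-38, 67) (k = Mul(-228, Pow(402, -1)) = Mul(-228, Rational(1, 402)) = Rational(-38, 67) ≈ -0.56716)
Add(k, Mul(T, O)) = Add(Rational(-38, 67), Mul(Rational(-2041, 192), 2)) = Add(Rational(-38, 67), Rational(-2041, 96)) = Rational(-140395, 6432)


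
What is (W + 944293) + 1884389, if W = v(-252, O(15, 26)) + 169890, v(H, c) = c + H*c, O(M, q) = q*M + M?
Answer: 2896917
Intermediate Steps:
O(M, q) = M + M*q (O(M, q) = M*q + M = M + M*q)
W = 68235 (W = (15*(1 + 26))*(1 - 252) + 169890 = (15*27)*(-251) + 169890 = 405*(-251) + 169890 = -101655 + 169890 = 68235)
(W + 944293) + 1884389 = (68235 + 944293) + 1884389 = 1012528 + 1884389 = 2896917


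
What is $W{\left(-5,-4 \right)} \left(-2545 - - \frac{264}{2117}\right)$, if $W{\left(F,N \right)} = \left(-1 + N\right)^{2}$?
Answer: $- \frac{134687525}{2117} \approx -63622.0$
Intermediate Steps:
$W{\left(-5,-4 \right)} \left(-2545 - - \frac{264}{2117}\right) = \left(-1 - 4\right)^{2} \left(-2545 - - \frac{264}{2117}\right) = \left(-5\right)^{2} \left(-2545 - \left(-264\right) \frac{1}{2117}\right) = 25 \left(-2545 - - \frac{264}{2117}\right) = 25 \left(-2545 + \frac{264}{2117}\right) = 25 \left(- \frac{5387501}{2117}\right) = - \frac{134687525}{2117}$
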